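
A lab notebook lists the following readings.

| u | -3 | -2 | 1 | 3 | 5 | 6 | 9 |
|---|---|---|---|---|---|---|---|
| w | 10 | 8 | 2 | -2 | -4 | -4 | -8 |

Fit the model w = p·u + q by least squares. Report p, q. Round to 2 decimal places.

The normal system XᵀX·[p, q]ᵀ = Xᵀw is [[165, 19]; [19, 7]]·[p, q]ᵀ = [-166, 2]ᵀ.
Δ = 165·7 − 19² = 794.
p = ((-166)·7 − 19·2)/794 = -600/397; q = (165·2 − 19·(-166))/794 = 1742/397.

p = -1.51, q = 4.39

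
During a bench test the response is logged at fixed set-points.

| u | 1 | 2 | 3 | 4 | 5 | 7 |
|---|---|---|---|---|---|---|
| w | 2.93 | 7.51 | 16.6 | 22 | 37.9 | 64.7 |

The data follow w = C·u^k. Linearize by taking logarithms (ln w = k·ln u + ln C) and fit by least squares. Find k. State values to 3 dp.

k = 1.599

With ln wᵢ as the transformed response and ln uᵢ as the regressor:
Σln u = 6.7334, Σ(ln u)² = 9.9861, Σln w = 16.7964, Σln u·ln w = 22.7333.
Normal system: [[9.9861, 6.7334]; [6.7334, 6]]·[k, ln C]ᵀ = [22.7333, 16.7964]ᵀ.
Solving (det = 14.5777): k = 1.59853, ln C = 1.00548.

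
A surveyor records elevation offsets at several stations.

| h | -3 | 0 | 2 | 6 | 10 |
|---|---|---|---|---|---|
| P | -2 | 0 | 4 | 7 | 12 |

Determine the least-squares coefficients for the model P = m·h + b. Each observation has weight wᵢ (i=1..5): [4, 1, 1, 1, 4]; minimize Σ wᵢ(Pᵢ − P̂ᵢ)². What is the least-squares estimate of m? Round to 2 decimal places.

The normal system MᵀWM·[m, b]ᵀ = MᵀWP is [[476, 36]; [36, 11]]·[m, b]ᵀ = [554, 51]ᵀ.
Determinant 476·11 − 36² = 3940.
m = (554·11 − 36·51)/3940 = 2129/1970; b = (476·51 − 36·554)/3940 = 1083/985.

m = 1.08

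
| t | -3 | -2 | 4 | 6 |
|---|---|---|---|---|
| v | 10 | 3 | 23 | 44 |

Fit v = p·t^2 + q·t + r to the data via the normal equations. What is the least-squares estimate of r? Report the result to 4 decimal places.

From the data, Σt^2·t^2 = 1649, Σt^2·t = 245, Σt^2 = 65, Σt·t = 65, Σt = 5, Σ1 = 4.
Moment sums: Σt^2·v = 2054, Σt·v = 320, Σv = 80.
So MᵀM·[p, q, r]ᵀ = Mᵀv: [[1649, 245, 65]; [245, 65, 5]; [65, 5, 4]]·[p, q, r]ᵀ = [2054, 320, 80]ᵀ.
Row-reducing yields p = 1103/1068, q = 925/1068, r = 190/89.

r = 2.1348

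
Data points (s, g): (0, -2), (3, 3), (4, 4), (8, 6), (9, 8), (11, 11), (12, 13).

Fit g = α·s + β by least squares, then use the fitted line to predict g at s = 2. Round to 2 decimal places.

ĝ = 0.88

Normal-equation sums: Σs·s = 435, Σs = 47, Σ1 = 7.
And Σs·g = 422, Σg = 43.
So AᵀA·[α, β]ᵀ = Aᵀg: [[435, 47]; [47, 7]]·[α, β]ᵀ = [422, 43]ᵀ.
Eliminating β: 7·(row 1) − 47·(row 2) gives 836·α = 7·422 − 47·43 = 933, so α = 933/836.
Then β = (43 − 47·(933/836))/7 = -1129/836.
At s = 2: ĝ = (933/836)·(2) + (-1129/836)·(1) = 67/76.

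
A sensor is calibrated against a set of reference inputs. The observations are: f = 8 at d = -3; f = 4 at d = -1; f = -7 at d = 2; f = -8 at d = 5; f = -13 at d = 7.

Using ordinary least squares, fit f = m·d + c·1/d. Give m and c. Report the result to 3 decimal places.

m = -1.776, c = -3.336

MᵀM·[m, c]ᵀ = Mᵀf reads: 88·m + 5·c = -173;  5·m + (62689/44100)·c = -2861/210.
(Σd·d = 88, Σd·1/d = 5, Σ1/d·1/d = 62689/44100, Σd·f = -173, Σ1/d·f = -2861/210.)
Eliminating c: (62689/44100)·(row 1) − 5·(row 2) gives (1103533/11025)·m = (62689/44100)·(-173) − 5·(-2861/210) = -7841147/44100, so m = -7841147/4414132.
Then c = ((-2861/210) − 5·(-7841147/4414132))/(62689/44100) = -3681195/1103533.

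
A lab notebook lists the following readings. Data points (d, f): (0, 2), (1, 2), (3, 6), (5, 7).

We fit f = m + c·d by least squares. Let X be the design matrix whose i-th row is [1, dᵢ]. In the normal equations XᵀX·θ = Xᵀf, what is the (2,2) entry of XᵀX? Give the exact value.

35

Row 2 ↔ basis d, column 2 ↔ basis d, so (XᵀX)_{2,2} = Σᵢ (d)·(d) = (0)·(0) + (1)·(1) + (3)·(3) + (5)·(5) = 35.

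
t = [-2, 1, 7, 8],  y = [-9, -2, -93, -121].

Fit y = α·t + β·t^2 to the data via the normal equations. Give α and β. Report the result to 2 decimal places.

α = 0.43, β = -1.95

Entries of MᵀM: Σt·t = 118, Σt·t^2 = 848, Σt^2·t^2 = 6514.
For Mᵀy: Σt·y = -1603, Σt^2·y = -12339.
Eliminating β: 6514·(row 1) − 848·(row 2) gives 49548·α = 6514·(-1603) − 848·(-12339) = 21530, so α = 10765/24774.
Then β = ((-12339) − 848·(10765/24774))/6514 = -48329/24774.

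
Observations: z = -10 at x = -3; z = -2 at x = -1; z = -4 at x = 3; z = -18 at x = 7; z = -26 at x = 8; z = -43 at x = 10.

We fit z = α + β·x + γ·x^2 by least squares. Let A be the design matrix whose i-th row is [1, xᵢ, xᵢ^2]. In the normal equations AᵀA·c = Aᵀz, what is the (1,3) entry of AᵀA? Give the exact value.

Row 1 ↔ basis 1, column 3 ↔ basis x^2, so (AᵀA)_{1,3} = Σᵢ x^2 = (1)·(9) + (1)·(1) + (1)·(9) + (1)·(49) + (1)·(64) + (1)·(100) = 232.

232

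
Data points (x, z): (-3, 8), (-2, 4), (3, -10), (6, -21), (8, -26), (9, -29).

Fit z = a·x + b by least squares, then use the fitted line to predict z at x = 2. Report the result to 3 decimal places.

ẑ = -7.723

Compute the Gram sums: Σx·x = 203, Σx = 21, Σ1 = 6.
Right-hand side: Σx·z = -657, Σz = -74.
Δ = 203·6 − 21² = 777.
a = ((-657)·6 − 21·(-74))/777 = -796/259; b = (203·(-74) − 21·(-657))/777 = -175/111.
At x = 2: ẑ = (-796/259)·(2) + (-175/111)·(1) = -6001/777.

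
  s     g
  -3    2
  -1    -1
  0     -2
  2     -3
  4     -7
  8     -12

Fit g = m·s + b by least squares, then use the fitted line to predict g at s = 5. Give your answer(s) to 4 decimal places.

Compute the Gram sums: Σs·s = 94, Σs = 10, Σ1 = 6.
For Xᵀg: Σs·g = -135, Σg = -23.
Δ = 94·6 − 10² = 464.
m = ((-135)·6 − 10·(-23))/464 = -5/4; b = (94·(-23) − 10·(-135))/464 = -7/4.
At s = 5: ĝ = (-5/4)·(5) + (-7/4)·(1) = -8.

ĝ = -8.0000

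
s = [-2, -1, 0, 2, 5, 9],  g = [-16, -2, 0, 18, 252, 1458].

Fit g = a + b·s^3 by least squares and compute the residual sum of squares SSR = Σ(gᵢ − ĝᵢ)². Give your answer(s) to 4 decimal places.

SSR = 5.1183

The normal equations are: 6·a + 853·b = 1710;  853·a + 547195·b = 1094656.
(Σ1 = 6, Σs^3 = 853, Σs^3·s^3 = 547195, Σg = 1710, Σs^3·g = 1094656.)
Determinant 6·547195 − 853² = 2555561.
a = (1710·547195 − 853·1094656)/2555561 = 1961882/2555561; b = (6·1094656 − 853·1710)/2555561 = 5109306/2555561.
Residuals: -1976410/2555561, -1963698/2555561, -1961882/2555561, 3163768/2555561, 3376240/2555561, -638018/2555561; SSR = 13080016/2555561.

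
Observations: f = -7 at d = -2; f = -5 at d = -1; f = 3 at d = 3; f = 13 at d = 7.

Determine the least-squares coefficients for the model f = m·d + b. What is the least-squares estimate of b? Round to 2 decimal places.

b = -2.86

Compute the Gram sums: Σd·d = 63, Σd = 7, Σ1 = 4.
And Σd·f = 119, Σf = 4.
Δ = 63·4 − 7² = 203.
m = (119·4 − 7·4)/203 = 64/29; b = (63·4 − 7·119)/203 = -83/29.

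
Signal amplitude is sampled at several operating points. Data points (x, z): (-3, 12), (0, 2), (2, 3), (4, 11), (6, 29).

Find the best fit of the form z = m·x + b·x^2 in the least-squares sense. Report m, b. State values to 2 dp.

Forming AᵀA = [[65, 261]; [261, 1649]] and Aᵀz = [188, 1340]ᵀ gives AᵀA·[m, b]ᵀ = Aᵀz.
Eliminating b: 1649·(row 1) − 261·(row 2) gives 39064·m = 1649·188 − 261·1340 = -39728, so m = -4966/4883.
Then b = (1340 − 261·(-4966/4883))/1649 = 4754/4883.

m = -1.02, b = 0.97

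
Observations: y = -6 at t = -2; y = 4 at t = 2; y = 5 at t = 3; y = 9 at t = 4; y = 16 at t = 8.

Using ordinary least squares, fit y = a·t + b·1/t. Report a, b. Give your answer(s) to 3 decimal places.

Compute the Gram sums: Σt·t = 97, Σt·1/t = 5, Σ1/t·1/t = 397/576.
Right-hand side: Σt·y = 199, Σ1/t·y = 131/12.
So AᵀA·[a, b]ᵀ = Aᵀy: [[97, 5]; [5, 397/576]]·[a, b]ᵀ = [199, 131/12]ᵀ.
Δ = 97·(397/576) − 5² = 24109/576.
a = (199·(397/576) − 5·(131/12))/(24109/576) = 47563/24109; b = (97·(131/12) − 5·199)/(24109/576) = 36816/24109.

a = 1.973, b = 1.527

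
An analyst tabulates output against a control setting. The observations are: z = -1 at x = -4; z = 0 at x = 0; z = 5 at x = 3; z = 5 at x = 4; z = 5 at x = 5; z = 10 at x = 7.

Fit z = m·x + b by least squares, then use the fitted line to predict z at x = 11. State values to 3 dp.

ẑ = 12.116

MᵀM·[m, b]ᵀ = Mᵀz reads: 115·m + 15·b = 134;  15·m + 6·b = 24.
(Σx·x = 115, Σx = 15, Σ1 = 6, Σx·z = 134, Σz = 24.)
Δ = 115·6 − 15² = 465.
m = (134·6 − 15·24)/465 = 148/155; b = (115·24 − 15·134)/465 = 50/31.
At x = 11: ẑ = (148/155)·(11) + (50/31)·(1) = 1878/155.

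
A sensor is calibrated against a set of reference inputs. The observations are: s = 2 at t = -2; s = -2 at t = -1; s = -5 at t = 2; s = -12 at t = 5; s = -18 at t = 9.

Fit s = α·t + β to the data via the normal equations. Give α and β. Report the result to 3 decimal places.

Entries of AᵀA: Σt·t = 115, Σt = 13, Σ1 = 5.
Moment sums: Σt·s = -234, Σs = -35.
Normal equations: [[115, 13]; [13, 5]]·[α, β]ᵀ = [-234, -35]ᵀ.
Determinant 115·5 − 13² = 406.
α = ((-234)·5 − 13·(-35))/406 = -715/406; β = (115·(-35) − 13·(-234))/406 = -983/406.

α = -1.761, β = -2.421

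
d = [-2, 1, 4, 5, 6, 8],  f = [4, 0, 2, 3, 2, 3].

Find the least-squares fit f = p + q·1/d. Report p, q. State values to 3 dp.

Forming AᵀA = [[6, 149/120]; [149/120, 20101/14400]] and Aᵀf = [14, -23/120]ᵀ gives AᵀA·[p, q]ᵀ = Aᵀf.
Eliminating q: (20101/14400)·(row 1) − (149/120)·(row 2) gives (19681/2880)·p = (20101/14400)·14 − (149/120)·(-23/120) = 31649/1600, so p = 284841/98405.
Then q = ((-23/120) − (149/120)·(284841/98405))/(20101/14400) = -53376/19681.

p = 2.895, q = -2.712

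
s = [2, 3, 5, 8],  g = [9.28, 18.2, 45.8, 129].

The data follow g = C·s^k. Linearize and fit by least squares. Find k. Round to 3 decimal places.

Linearized form: ln g = k·ln s + ln C. From the 4 transformed points,
Σln s = 5.4806, Σ(ln s)² = 8.6018, Σln g = 13.8134, Σln s·ln g = 20.9924.
Equations: 8.6018·k + 5.4806·ln C = 20.9924;  5.4806·k + 4·ln C = 13.8134.
Slope k = (n·Σln s·ln g − Σln s·Σln g)/(n·Σ(ln s)² − (Σln s)²) = (4·20.9924 − 5.4806·13.8134)/4.3697 = 1.89111; ln C = (Σln g − k·Σln s)/n = 0.86223.

k = 1.891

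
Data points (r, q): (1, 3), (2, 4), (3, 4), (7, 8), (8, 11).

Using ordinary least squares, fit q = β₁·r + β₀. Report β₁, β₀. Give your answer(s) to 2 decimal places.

Forming XᵀX = [[127, 21]; [21, 5]] and Xᵀq = [167, 30]ᵀ gives XᵀX·[β₁, β₀]ᵀ = Xᵀq.
Determinant 127·5 − 21² = 194.
β₁ = (167·5 − 21·30)/194 = 205/194; β₀ = (127·30 − 21·167)/194 = 303/194.

β₁ = 1.06, β₀ = 1.56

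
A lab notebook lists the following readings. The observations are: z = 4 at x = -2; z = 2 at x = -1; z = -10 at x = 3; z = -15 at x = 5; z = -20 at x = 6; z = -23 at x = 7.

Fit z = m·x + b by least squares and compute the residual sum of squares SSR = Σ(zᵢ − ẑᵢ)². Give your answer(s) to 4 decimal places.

Sums needed: Σx·x = 124, Σx = 18, Σ1 = 6.
For Mᵀz: Σx·z = -396, Σz = -62.
MᵀM·[m, b]ᵀ = Mᵀz becomes [[124, 18]; [18, 6]]·[m, b]ᵀ = [-396, -62]ᵀ.
det = 124·6 − 18² = 420.
m = ((-396)·6 − 18·(-62))/420 = -3; b = (124·(-62) − 18·(-396))/420 = -4/3.
Residuals: -2/3, 1/3, 1/3, 4/3, -2/3, -2/3; SSR = 10/3.

SSR = 3.3333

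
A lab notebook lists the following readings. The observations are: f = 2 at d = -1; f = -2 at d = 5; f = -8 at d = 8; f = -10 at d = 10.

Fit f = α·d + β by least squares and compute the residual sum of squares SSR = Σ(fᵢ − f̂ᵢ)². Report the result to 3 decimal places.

Normal-equation sums: Σd·d = 190, Σd = 22, Σ1 = 4.
Moment sums: Σd·f = -176, Σf = -18.
Normal equations: [[190, 22]; [22, 4]]·[α, β]ᵀ = [-176, -18]ᵀ.
Determinant 190·4 − 22² = 276.
α = ((-176)·4 − 22·(-18))/276 = -77/69; β = (190·(-18) − 22·(-176))/276 = 113/69.
Residuals: -52/69, 134/69, -49/69, -11/23; SSR = 350/69.

SSR = 5.072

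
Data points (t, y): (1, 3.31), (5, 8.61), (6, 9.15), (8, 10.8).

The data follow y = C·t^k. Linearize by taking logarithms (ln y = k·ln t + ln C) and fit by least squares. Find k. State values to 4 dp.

k = 0.5721

Linearized form: ln y = k·ln t + ln C. From the 4 transformed points,
Σln t = 5.4806, Σ(ln t)² = 10.1248, Σln y = 7.9432, Σln t·ln y = 12.3796.
Equations: 10.1248·k + 5.4806·ln C = 12.3796;  5.4806·k + 4·ln C = 7.9432.
Slope k = (n·Σln t·ln y − Σln t·Σln y)/(n·Σ(ln t)² − (Σln t)²) = (4·12.3796 − 5.4806·7.9432)/10.4617 = 0.57208; ln C = (Σln y − k·Σln t)/n = 1.20195.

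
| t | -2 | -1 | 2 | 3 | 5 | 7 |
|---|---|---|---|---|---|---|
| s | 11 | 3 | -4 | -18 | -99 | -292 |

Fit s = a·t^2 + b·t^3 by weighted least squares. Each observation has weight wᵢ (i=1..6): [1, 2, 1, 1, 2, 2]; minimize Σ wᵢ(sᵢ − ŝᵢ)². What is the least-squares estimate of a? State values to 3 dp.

a = 0.999

Compute the Gram sums: Σwᵢ·t^2·t^2 = 6167, Σwᵢ·t^2·t^3 = 40105, Σwᵢ·t^3·t^3 = 267407.
And Σwᵢ·t^2·s = -33694, Σwᵢ·t^3·s = -225674.
So AᵀWA·[a, b]ᵀ = AᵀWs: [[6167, 40105]; [40105, 267407]]·[a, b]ᵀ = [-33694, -225674]ᵀ.
Determinant 6167·267407 − 40105² = 40687944.
a = ((-33694)·267407 − 40105·(-225674))/40687944 = 1693513/1695331; b = (6167·(-225674) − 40105·(-33694))/40687944 = -1684737/1695331.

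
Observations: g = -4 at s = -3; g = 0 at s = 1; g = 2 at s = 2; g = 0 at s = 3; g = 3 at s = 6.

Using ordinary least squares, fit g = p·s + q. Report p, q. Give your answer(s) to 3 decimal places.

p = 0.752, q = -1.154

The normal system XᵀX·[p, q]ᵀ = Xᵀg is [[59, 9]; [9, 5]]·[p, q]ᵀ = [34, 1]ᵀ.
Δ = 59·5 − 9² = 214.
p = (34·5 − 9·1)/214 = 161/214; q = (59·1 − 9·34)/214 = -247/214.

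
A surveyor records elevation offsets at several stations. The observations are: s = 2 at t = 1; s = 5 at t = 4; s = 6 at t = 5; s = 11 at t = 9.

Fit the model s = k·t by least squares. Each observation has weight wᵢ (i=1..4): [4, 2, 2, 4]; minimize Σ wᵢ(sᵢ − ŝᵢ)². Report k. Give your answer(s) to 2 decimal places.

AᵀWA·[k]ᵀ = AᵀWs reads: 410·k = 504.
Hence k = 504 / 410 ≈ 1.22927.

k = 1.23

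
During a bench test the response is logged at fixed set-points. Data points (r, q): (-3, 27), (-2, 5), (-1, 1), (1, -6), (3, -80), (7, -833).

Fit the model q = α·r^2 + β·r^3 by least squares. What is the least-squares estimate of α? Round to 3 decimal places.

Entries of AᵀA: Σr^2·r^2 = 2581, Σr^2·r^3 = 16775, Σr^3·r^3 = 119173.
Right-hand side: Σr^2·q = -41279, Σr^3·q = -288655.
So AᵀA·[α, β]ᵀ = Aᵀq: [[2581, 16775]; [16775, 119173]]·[α, β]ᵀ = [-41279, -288655]ᵀ.
Determinant 2581·119173 − 16775² = 26184888.
α = ((-41279)·119173 − 16775·(-288655))/26184888 = -4286369/1454716; β = (2581·(-288655) − 16775·(-41279))/26184888 = -2920185/1454716.

α = -2.947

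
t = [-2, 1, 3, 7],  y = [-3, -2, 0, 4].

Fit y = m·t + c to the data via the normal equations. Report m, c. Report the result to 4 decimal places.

m = 0.8012, c = -2.0526

Sums needed: Σt·t = 63, Σt = 9, Σ1 = 4.
Moment sums: Σt·y = 32, Σy = -1.
MᵀM·[m, c]ᵀ = Mᵀy becomes [[63, 9]; [9, 4]]·[m, c]ᵀ = [32, -1]ᵀ.
Δ = 63·4 − 9² = 171.
m = (32·4 − 9·(-1))/171 = 137/171; c = (63·(-1) − 9·32)/171 = -39/19.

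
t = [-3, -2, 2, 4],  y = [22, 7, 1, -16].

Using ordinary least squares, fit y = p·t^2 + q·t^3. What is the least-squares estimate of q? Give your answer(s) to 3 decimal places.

q = -0.488

The normal system AᵀA·[p, q]ᵀ = Aᵀy is [[369, 781]; [781, 4953]]·[p, q]ᵀ = [-26, -1666]ᵀ.
Determinant 369·4953 − 781² = 1217696.
p = ((-26)·4953 − 781·(-1666))/1217696 = 73273/76106; q = (369·(-1666) − 781·(-26))/1217696 = -37153/76106.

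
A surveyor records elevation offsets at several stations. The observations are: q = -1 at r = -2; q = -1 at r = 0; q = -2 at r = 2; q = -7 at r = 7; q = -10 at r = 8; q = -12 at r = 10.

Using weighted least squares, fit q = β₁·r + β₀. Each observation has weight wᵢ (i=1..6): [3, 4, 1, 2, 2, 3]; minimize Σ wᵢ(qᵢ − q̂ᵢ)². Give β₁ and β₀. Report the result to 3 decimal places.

Setting ∂/∂β₁ … = 0 gives: 542·β₁ + 56·β₀ = -616;  56·β₁ + 15·β₀ = -79.
(Σwᵢ·r·r = 542, Σwᵢ·r = 56, Σwᵢ·1 = 15, Σwᵢ·r·q = -616, Σwᵢ·q = -79.)
det = 542·15 − 56² = 4994.
β₁ = ((-616)·15 − 56·(-79))/4994 = -2408/2497; β₀ = (542·(-79) − 56·(-616))/4994 = -4161/2497.

β₁ = -0.964, β₀ = -1.666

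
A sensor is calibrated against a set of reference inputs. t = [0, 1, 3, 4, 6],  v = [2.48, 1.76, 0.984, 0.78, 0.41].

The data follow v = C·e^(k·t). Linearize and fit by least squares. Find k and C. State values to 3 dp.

Linearized form: ln v = k·t + ln C. From the 5 transformed points,
Σt = 14.0000, Σ(t)² = 62.0000, Σln v = 0.3174, Σt·ln v = -5.8265.
Equations: 62.0000·k + 14.0000·ln C = -5.8265;  14.0000·k + 5·ln C = 0.3174.
Solving (det = 114.0000): k = -0.29453, ln C = 0.88815, so C = exp(0.88815) = 2.43062.

k = -0.295, C = 2.431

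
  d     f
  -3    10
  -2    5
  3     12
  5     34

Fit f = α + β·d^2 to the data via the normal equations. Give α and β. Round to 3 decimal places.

Setting ∂/∂α … = 0 gives: 4·α + 47·β = 61;  47·α + 803·β = 1068.
(Σ1 = 4, Σd^2 = 47, Σd^2·d^2 = 803, Σf = 61, Σd^2·f = 1068.)
Determinant 4·803 − 47² = 1003.
α = (61·803 − 47·1068)/1003 = -1213/1003; β = (4·1068 − 47·61)/1003 = 1405/1003.

α = -1.209, β = 1.401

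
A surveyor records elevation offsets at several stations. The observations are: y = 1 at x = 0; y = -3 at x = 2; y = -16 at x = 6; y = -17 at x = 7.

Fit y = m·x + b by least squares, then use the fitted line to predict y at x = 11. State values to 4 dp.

ŷ = -28.6183

Compute the Gram sums: Σx·x = 89, Σx = 15, Σ1 = 4.
For Mᵀy: Σx·y = -221, Σy = -35.
MᵀM·[m, b]ᵀ = Mᵀy becomes [[89, 15]; [15, 4]]·[m, b]ᵀ = [-221, -35]ᵀ.
det = 89·4 − 15² = 131.
m = ((-221)·4 − 15·(-35))/131 = -359/131; b = (89·(-35) − 15·(-221))/131 = 200/131.
At x = 11: ŷ = (-359/131)·(11) + (200/131)·(1) = -3749/131.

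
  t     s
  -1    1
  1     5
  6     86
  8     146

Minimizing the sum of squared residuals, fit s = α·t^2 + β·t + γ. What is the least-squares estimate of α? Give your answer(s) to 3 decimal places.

α = 2.000

The normal system MᵀM·[α, β, γ]ᵀ = Mᵀs is [[5394, 728, 102]; [728, 102, 14]; [102, 14, 4]]·[α, β, γ]ᵀ = [12446, 1688, 238]ᵀ.
Solving the 3×3 system (Gaussian elimination) gives α = 2, β = 113/53, γ = 55/53.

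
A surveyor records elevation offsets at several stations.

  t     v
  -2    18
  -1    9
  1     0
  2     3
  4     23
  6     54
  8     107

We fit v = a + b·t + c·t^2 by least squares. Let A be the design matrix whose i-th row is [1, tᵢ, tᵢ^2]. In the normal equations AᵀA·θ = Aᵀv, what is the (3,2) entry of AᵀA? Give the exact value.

792

Row 3 ↔ basis t^2, column 2 ↔ basis t, so (AᵀA)_{3,2} = Σᵢ (t^2)·(t) = (4)·(-2) + (1)·(-1) + (1)·(1) + (4)·(2) + (16)·(4) + (36)·(6) + (64)·(8) = 792.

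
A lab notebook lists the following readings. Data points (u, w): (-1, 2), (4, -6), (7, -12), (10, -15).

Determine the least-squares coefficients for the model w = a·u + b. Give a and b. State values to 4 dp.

a = -1.5909, b = 0.2045

Sums needed: Σu·u = 166, Σu = 20, Σ1 = 4.
For Mᵀw: Σu·w = -260, Σw = -31.
Eliminating b: 4·(row 1) − 20·(row 2) gives 264·a = 4·(-260) − 20·(-31) = -420, so a = -35/22.
Then b = ((-31) − 20·(-35/22))/4 = 9/44.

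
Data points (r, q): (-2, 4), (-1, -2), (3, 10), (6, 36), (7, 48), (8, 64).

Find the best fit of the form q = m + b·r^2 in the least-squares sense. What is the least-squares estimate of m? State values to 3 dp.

m = -0.802

Normal-equation sums: Σ1 = 6, Σr^2 = 163, Σr^2·r^2 = 7891.
Moment sums: Σq = 160, Σr^2·q = 7848.
Determinant 6·7891 − 163² = 20777.
m = (160·7891 − 163·7848)/20777 = -16664/20777; b = (6·7848 − 163·160)/20777 = 21008/20777.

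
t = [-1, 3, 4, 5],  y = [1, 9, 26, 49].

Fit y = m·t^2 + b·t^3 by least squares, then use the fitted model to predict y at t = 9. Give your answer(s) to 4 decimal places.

Setting ∂/∂m … = 0 gives: 963·m + 4391·b = 1723;  4391·m + 20451·b = 8031.
(Σt^2·t^2 = 963, Σt^2·t^3 = 4391, Σt^3·t^3 = 20451, Σt^2·y = 1723, Σt^3·y = 8031.)
Determinant 963·20451 − 4391² = 413432.
m = (1723·20451 − 4391·8031)/413432 = -3381/51679; b = (963·8031 − 4391·1723)/413432 = 21020/51679.
At t = 9: ŷ = (-3381/51679)·(81) + (21020/51679)·(729) = 15049719/51679.

ŷ = 291.2154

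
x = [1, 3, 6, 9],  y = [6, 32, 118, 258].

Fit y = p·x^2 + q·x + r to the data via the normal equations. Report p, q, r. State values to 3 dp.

The normal system MᵀM·[p, q, r]ᵀ = Mᵀy is [[7939, 973, 127]; [973, 127, 19]; [127, 19, 4]]·[p, q, r]ᵀ = [25440, 3132, 414]ᵀ.
Row-reducing yields p = 1162/381, q = 392/381, r = 226/127.

p = 3.050, q = 1.029, r = 1.780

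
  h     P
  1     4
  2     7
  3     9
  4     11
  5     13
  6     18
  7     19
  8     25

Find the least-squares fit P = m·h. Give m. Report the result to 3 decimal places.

m = 2.917

Normal-equation sums: Σh·h = 204.
For XᵀP: Σh·P = 595.
So XᵀX·[m]ᵀ = XᵀP: [[204]]·[m]ᵀ = [595]ᵀ.
m = 595/204 = 2.91667.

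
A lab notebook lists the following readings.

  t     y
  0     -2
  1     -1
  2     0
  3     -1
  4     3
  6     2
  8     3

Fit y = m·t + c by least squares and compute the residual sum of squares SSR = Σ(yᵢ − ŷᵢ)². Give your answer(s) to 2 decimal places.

The normal equations are: 130·m + 24·c = 44;  24·m + 7·c = 4.
Eliminating c: 7·(row 1) − 24·(row 2) gives 334·m = 7·44 − 24·4 = 212, so m = 106/167.
Then c = (4 − 24·(106/167))/7 = -268/167.
Residuals: -66/167, -5/167, 56/167, -217/167, 345/167, -34/167, -79/167; SSR = 1084/167.

SSR = 6.49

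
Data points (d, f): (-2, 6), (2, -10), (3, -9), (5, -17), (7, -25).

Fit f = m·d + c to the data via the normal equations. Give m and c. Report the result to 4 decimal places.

m = -3.3478, c = -0.9565

Sums needed: Σd·d = 91, Σd = 15, Σ1 = 5.
Right-hand side: Σd·f = -319, Σf = -55.
Δ = 91·5 − 15² = 230.
m = ((-319)·5 − 15·(-55))/230 = -77/23; c = (91·(-55) − 15·(-319))/230 = -22/23.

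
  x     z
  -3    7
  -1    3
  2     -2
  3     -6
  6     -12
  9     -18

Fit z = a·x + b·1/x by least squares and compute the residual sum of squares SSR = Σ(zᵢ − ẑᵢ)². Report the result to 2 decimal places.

SSR = 5.91

Entries of MᵀM: Σx·x = 140, Σx·1/x = 6, Σ1/x·1/x = 245/162.
Right-hand side: Σx·z = -280, Σ1/x·z = -37/3.
MᵀM·[a, b]ᵀ = Mᵀz becomes [[140, 6]; [6, 245/162]]·[a, b]ᵀ = [-280, -37/3]ᵀ.
Δ = 140·(245/162) − 6² = 14234/81.
a = ((-280)·(245/162) − 6·(-37/3))/(14234/81) = -14153/7117; b = (140·(-37/3) − 6·(-280))/(14234/81) = -1890/7117.
Residuals: 6730/7117, 5308/7117, 15017/7117, 387/7117, -171/7117, -519/7117; SSR = 42072/7117.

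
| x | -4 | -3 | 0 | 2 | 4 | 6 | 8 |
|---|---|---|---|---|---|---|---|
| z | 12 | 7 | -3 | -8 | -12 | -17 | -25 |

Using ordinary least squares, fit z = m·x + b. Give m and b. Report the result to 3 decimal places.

AᵀA·[m, b]ᵀ = Aᵀz reads: 145·m + 13·b = -435;  13·m + 7·b = -46.
(Σx·x = 145, Σx = 13, Σ1 = 7, Σx·z = -435, Σz = -46.)
Determinant 145·7 − 13² = 846.
m = ((-435)·7 − 13·(-46))/846 = -2447/846; b = (145·(-46) − 13·(-435))/846 = -1015/846.

m = -2.892, b = -1.200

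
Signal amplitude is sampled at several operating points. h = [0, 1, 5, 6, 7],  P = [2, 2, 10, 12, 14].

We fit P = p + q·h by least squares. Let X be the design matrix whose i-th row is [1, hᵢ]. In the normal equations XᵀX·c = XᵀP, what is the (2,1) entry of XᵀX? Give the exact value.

19

Row 2 ↔ basis h, column 1 ↔ basis 1, so (XᵀX)_{2,1} = Σᵢ h = (0)·(1) + (1)·(1) + (5)·(1) + (6)·(1) + (7)·(1) = 19.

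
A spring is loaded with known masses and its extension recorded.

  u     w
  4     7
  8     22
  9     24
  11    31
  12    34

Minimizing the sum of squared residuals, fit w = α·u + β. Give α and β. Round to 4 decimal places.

The normal equations are: 426·α + 44·β = 1169;  44·α + 5·β = 118.
det = 426·5 − 44² = 194.
α = (1169·5 − 44·118)/194 = 653/194; β = (426·118 − 44·1169)/194 = -584/97.

α = 3.3660, β = -6.0206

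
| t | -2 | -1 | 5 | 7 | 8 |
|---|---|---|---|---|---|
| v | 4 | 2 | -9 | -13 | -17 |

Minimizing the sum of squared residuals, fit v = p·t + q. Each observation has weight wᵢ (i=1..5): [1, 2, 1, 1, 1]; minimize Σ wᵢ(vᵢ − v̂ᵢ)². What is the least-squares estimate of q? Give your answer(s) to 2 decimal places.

q = 0.13

The normal system MᵀWM·[p, q]ᵀ = MᵀWv is [[144, 16]; [16, 6]]·[p, q]ᵀ = [-284, -31]ᵀ.
Δ = 144·6 − 16² = 608.
p = ((-284)·6 − 16·(-31))/608 = -151/76; q = (144·(-31) − 16·(-284))/608 = 5/38.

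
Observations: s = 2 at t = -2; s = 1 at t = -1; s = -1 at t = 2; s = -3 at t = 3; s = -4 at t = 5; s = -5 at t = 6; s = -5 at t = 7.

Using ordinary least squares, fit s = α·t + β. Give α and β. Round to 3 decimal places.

α = -0.821, β = 0.202

Normal-equation sums: Σt·t = 128, Σt = 20, Σ1 = 7.
Moment sums: Σt·s = -101, Σs = -15.
Normal equations: [[128, 20]; [20, 7]]·[α, β]ᵀ = [-101, -15]ᵀ.
det = 128·7 − 20² = 496.
α = ((-101)·7 − 20·(-15))/496 = -407/496; β = (128·(-15) − 20·(-101))/496 = 25/124.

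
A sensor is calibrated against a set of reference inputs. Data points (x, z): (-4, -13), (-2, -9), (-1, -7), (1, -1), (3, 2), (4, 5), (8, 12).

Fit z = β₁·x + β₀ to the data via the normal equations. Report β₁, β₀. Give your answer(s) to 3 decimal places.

Compute the Gram sums: Σx·x = 111, Σx = 9, Σ1 = 7.
Moment sums: Σx·z = 198, Σz = -11.
MᵀM·[β₁, β₀]ᵀ = Mᵀz becomes [[111, 9]; [9, 7]]·[β₁, β₀]ᵀ = [198, -11]ᵀ.
Determinant 111·7 − 9² = 696.
β₁ = (198·7 − 9·(-11))/696 = 495/232; β₀ = (111·(-11) − 9·198)/696 = -1001/232.

β₁ = 2.134, β₀ = -4.315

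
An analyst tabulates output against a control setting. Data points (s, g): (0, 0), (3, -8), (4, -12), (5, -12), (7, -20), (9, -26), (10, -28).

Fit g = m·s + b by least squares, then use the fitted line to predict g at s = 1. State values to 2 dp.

ĝ = -2.49

From the data, Σs·s = 280, Σs = 38, Σ1 = 7.
Right-hand side: Σs·g = -786, Σg = -106.
Determinant 280·7 − 38² = 516.
m = ((-786)·7 − 38·(-106))/516 = -737/258; b = (280·(-106) − 38·(-786))/516 = 47/129.
At s = 1: ĝ = (-737/258)·(1) + (47/129)·(1) = -643/258.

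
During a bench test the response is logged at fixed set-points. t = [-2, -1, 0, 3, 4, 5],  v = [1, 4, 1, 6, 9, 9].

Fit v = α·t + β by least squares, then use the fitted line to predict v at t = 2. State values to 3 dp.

v̂ = 5.578

MᵀM·[α, β]ᵀ = Mᵀv reads: 55·α + 9·β = 93;  9·α + 6·β = 30.
Determinant 55·6 − 9² = 249.
α = (93·6 − 9·30)/249 = 96/83; β = (55·30 − 9·93)/249 = 271/83.
At t = 2: v̂ = (96/83)·(2) + (271/83)·(1) = 463/83.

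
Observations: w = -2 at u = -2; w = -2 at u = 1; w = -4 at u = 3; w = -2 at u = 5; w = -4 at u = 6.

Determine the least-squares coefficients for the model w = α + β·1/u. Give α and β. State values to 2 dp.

XᵀX·[α, β]ᵀ = Xᵀw reads: 5·α + (6/5)·β = -14;  (6/5)·α + (643/450)·β = -17/5.
det = 5·(643/450) − (6/5)² = 2567/450.
α = ((-14)·(643/450) − (6/5)·(-17/5))/(2567/450) = -7166/2567; β = (5·(-17/5) − (6/5)·(-14))/(2567/450) = -90/2567.

α = -2.79, β = -0.04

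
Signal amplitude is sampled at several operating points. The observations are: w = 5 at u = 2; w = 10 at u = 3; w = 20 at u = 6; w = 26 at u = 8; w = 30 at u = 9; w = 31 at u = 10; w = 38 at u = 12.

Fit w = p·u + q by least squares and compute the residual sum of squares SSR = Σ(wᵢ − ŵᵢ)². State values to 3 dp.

Sums needed: Σu·u = 438, Σu = 50, Σ1 = 7.
Moment sums: Σu·w = 1404, Σw = 160.
Normal equations: [[438, 50]; [50, 7]]·[p, q]ᵀ = [1404, 160]ᵀ.
Δ = 438·7 − 50² = 566.
p = (1404·7 − 50·160)/566 = 914/283; q = (438·160 − 50·1404)/566 = -60/283.
Residuals: -353/283, 148/283, 236/283, 106/283, 324/283, -307/283, -154/283; SSR = 1542/283.

SSR = 5.449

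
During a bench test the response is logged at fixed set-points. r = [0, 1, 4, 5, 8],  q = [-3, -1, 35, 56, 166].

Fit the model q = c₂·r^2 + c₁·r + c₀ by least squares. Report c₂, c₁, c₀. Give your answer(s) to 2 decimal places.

c₂ = 3.00, c₁ = -3.00, c₀ = -2.10

MᵀM·[c₂, c₁, c₀]ᵀ = Mᵀq reads: 4978·c₂ + 702·c₁ + 106·c₀ = 12583;  702·c₂ + 106·c₁ + 18·c₀ = 1747;  106·c₂ + 18·c₁ + 5·c₀ = 253.
(Σr^2·r^2 = 4978, Σr^2·r = 702, Σr^2 = 106, Σr·r = 106, Σr = 18, Σ1 = 5, Σr^2·q = 12583, Σr·q = 1747, Σq = 253.)
Row-reducing yields c₂ = 36901/12316, c₁ = -37001/12316, c₀ = -6477/3079.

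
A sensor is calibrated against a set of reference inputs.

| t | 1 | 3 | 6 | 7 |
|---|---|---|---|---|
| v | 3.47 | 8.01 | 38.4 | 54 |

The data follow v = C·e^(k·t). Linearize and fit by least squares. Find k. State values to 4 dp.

Let Y = ln v. Fitting Y = k·t + ln C by least squares:
XᵀX = [[95.0000, 17.0000]; [17.0000, 4]], rhs = [57.2975, 10.9619]ᵀ  (here Σt = 17.0000, Σ(t)² = 95.0000, Σln v = 10.9619, Σt·ln v = 57.2975).
Δ = 95.0000·4 − (17.0000)² = 91.0000; k = (57.2975·4 − 17.0000·10.9619)/91.0000 = 0.47074, ln C = (95.0000·10.9619 − 17.0000·57.2975)/91.0000 = 0.73981.

k = 0.4707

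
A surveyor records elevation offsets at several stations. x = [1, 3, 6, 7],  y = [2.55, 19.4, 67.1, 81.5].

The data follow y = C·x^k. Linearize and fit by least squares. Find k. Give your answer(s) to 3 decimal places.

k = 1.797

Linearized form: ln y = k·ln x + ln C. From the 4 transformed points,
Σln x = 4.8363, Σ(ln x)² = 8.2039, Σln y = 12.5082, Σln x·ln y = 19.3573.
Equations: 8.2039·k + 4.8363·ln C = 19.3573;  4.8363·k + 4·ln C = 12.5082.
Slope k = (n·Σln x·ln y − Σln x·Σln y)/(n·Σ(ln x)² − (Σln x)²) = (4·19.3573 − 4.8363·12.5082)/9.4260 = 1.79676; ln C = (Σln y − k·Σln x)/n = 0.95462.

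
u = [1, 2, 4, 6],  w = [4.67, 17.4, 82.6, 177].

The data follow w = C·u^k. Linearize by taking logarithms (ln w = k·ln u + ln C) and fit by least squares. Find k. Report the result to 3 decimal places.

k = 2.056

Let Y = ln w. Fitting Y = k·ln u + ln C by least squares:
Σln u = 3.8712, Σ(ln u)² = 5.6127, Σln w = 13.9878, Σln u·ln w = 17.3735.
Equations: 5.6127·k + 3.8712·ln C = 17.3735;  3.8712·k + 4·ln C = 13.9878.
Δ = 5.6127·4 − (3.8712)² = 7.4645; k = (17.3735·4 − 3.8712·13.9878)/7.4645 = 2.05566, ln C = (5.6127·13.9878 − 3.8712·17.3735)/7.4645 = 1.50748.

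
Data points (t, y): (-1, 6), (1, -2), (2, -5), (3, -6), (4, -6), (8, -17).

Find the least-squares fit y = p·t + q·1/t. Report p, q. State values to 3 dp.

p = -1.948, q = -1.818

Forming AᵀA = [[95, 6]; [6, 1405/576]] and Aᵀy = [-196, -129/8]ᵀ gives AᵀA·[p, q]ᵀ = Aᵀy.
Eliminating q: (1405/576)·(row 1) − 6·(row 2) gives (112739/576)·p = (1405/576)·(-196) − 6·(-129/8) = -54913/144, so p = -219652/112739.
Then q = ((-129/8) − 6·(-219652/112739))/(1405/576) = -204984/112739.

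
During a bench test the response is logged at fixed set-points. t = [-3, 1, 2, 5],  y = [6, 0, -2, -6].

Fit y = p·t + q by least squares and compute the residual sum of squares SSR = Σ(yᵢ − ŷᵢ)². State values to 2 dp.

SSR = 0.18

Sums needed: Σt·t = 39, Σt = 5, Σ1 = 4.
Moment sums: Σt·y = -52, Σy = -2.
So MᵀM·[p, q]ᵀ = Mᵀy: [[39, 5]; [5, 4]]·[p, q]ᵀ = [-52, -2]ᵀ.
Δ = 39·4 − 5² = 131.
p = ((-52)·4 − 5·(-2))/131 = -198/131; q = (39·(-2) − 5·(-52))/131 = 182/131.
Residuals: 10/131, 16/131, -48/131, 22/131; SSR = 24/131.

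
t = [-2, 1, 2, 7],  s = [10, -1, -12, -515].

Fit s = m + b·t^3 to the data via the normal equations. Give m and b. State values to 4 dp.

m = -0.5166, b = -1.4998

Normal-equation sums: Σ1 = 4, Σt^3 = 344, Σt^3·t^3 = 117778.
Right-hand side: Σs = -518, Σt^3·s = -176822.
det = 4·117778 − 344² = 352776.
m = ((-518)·117778 − 344·(-176822))/352776 = -45559/88194; b = (4·(-176822) − 344·(-518))/352776 = -66137/44097.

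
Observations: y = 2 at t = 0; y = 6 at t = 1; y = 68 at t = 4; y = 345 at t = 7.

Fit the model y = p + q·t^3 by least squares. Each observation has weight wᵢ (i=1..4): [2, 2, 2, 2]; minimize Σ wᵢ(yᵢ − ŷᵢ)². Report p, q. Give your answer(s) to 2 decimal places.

p = 3.73, q = 1.00

Compute the Gram sums: Σwᵢ·1 = 8, Σwᵢ·t^3 = 816, Σwᵢ·t^3·t^3 = 243492.
Right-hand side: Σwᵢ·y = 842, Σwᵢ·t^3·y = 245386.
Δ = 8·243492 − 816² = 1282080.
p = (842·243492 − 816·245386)/1282080 = 199387/53420; q = (8·245386 − 816·842)/1282080 = 79751/80130.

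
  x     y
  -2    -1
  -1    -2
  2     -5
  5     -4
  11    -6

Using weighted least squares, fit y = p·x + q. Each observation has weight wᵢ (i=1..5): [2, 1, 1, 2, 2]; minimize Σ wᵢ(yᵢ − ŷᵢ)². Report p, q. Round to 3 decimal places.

Entries of MᵀWM: Σwᵢ·x·x = 305, Σwᵢ·x = 29, Σwᵢ·1 = 8.
Right-hand side: Σwᵢ·x·y = -176, Σwᵢ·y = -29.
So MᵀWM·[p, q]ᵀ = MᵀWy: [[305, 29]; [29, 8]]·[p, q]ᵀ = [-176, -29]ᵀ.
Determinant 305·8 − 29² = 1599.
p = ((-176)·8 − 29·(-29))/1599 = -189/533; q = (305·(-29) − 29·(-176))/1599 = -1247/533.

p = -0.355, q = -2.340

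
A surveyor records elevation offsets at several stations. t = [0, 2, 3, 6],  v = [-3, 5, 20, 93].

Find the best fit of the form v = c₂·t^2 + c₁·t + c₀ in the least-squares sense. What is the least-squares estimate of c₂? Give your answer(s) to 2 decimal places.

c₂ = 2.87

Entries of XᵀX: Σt^2·t^2 = 1393, Σt^2·t = 251, Σt^2 = 49, Σt·t = 49, Σt = 11, Σ1 = 4.
Moment sums: Σt^2·v = 3548, Σt·v = 628, Σv = 115.
XᵀX·[c₂, c₁, c₀]ᵀ = Xᵀv becomes [[1393, 251, 49]; [251, 49, 11]; [49, 11, 4]]·[c₂, c₁, c₀]ᵀ = [3548, 628, 115]ᵀ.
Row-reducing yields c₂ = 43/15, c₁ = -86/75, c₀ = -241/75.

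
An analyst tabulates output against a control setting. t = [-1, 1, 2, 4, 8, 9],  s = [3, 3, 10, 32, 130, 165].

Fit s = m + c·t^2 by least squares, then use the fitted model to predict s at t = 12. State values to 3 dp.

ŝ = 291.913

XᵀX·[m, c]ᵀ = Xᵀs reads: 6·m + 167·c = 343;  167·m + 10931·c = 22243.
(Σ1 = 6, Σt^2 = 167, Σt^2·t^2 = 10931, Σs = 343, Σt^2·s = 22243.)
Determinant 6·10931 − 167² = 37697.
m = (343·10931 − 167·22243)/37697 = 34752/37697; c = (6·22243 − 167·343)/37697 = 76177/37697.
At t = 12: ŝ = (34752/37697)·(1) + (76177/37697)·(144) = 11004240/37697.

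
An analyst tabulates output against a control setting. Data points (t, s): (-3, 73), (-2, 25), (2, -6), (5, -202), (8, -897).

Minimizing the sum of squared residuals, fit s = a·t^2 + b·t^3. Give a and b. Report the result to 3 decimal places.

Forming XᵀX = [[4834, 35650]; [35650, 278626]] and Xᵀs = [-61725, -486733]ᵀ gives XᵀX·[a, b]ᵀ = Xᵀs.
Determinant 4834·278626 − 35650² = 75955584.
a = ((-61725)·278626 − 35650·(-486733))/75955584 = 2403775/1186806; b = (4834·(-486733) − 35650·(-61725))/75955584 = -1190399/593403.

a = 2.025, b = -2.006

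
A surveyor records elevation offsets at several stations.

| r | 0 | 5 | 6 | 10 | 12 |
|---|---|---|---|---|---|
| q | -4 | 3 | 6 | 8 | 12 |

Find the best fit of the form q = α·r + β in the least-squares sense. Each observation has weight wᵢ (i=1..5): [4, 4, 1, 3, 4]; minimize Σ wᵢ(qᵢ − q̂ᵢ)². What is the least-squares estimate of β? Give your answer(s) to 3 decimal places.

With design matrix M, MᵀWM = [[1012, 104]; [104, 16]] and MᵀWq = [912, 74]ᵀ.
Eliminating β: 16·(row 1) − 104·(row 2) gives 5376·α = 16·912 − 104·74 = 6896, so α = 431/336.
Then β = (74 − 104·(431/336))/16 = -2495/672.

β = -3.713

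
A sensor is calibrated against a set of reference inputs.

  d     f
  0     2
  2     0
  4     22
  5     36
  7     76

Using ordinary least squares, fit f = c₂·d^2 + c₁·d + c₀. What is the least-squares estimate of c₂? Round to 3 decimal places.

c₂ = 1.988

From the data, Σd^2·d^2 = 3298, Σd^2·d = 540, Σd^2 = 94, Σd·d = 94, Σd = 18, Σ1 = 5.
Right-hand side: Σd^2·f = 4976, Σd·f = 800, Σf = 136.
AᵀA·[c₂, c₁, c₀]ᵀ = Aᵀf becomes [[3298, 540, 94]; [540, 94, 18]; [94, 18, 5]]·[c₂, c₁, c₀]ᵀ = [4976, 800, 136]ᵀ.
Inverting the 3×3 Gram matrix, [c₂, c₁, c₀]ᵀ = [10080/5071, -15688/5071, 4904/5071]ᵀ.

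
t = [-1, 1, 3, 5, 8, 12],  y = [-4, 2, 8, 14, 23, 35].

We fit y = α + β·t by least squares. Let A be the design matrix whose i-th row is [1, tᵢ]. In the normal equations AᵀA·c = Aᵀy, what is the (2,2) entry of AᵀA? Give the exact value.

Row 2 ↔ basis t, column 2 ↔ basis t, so (AᵀA)_{2,2} = Σᵢ (t)·(t) = (-1)·(-1) + (1)·(1) + (3)·(3) + (5)·(5) + (8)·(8) + (12)·(12) = 244.

244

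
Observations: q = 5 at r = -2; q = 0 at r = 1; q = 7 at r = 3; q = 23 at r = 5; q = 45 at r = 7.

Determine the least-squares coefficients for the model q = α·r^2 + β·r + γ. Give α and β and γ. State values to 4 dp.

Normal-equation sums: Σr^2·r^2 = 3124, Σr^2·r = 488, Σr^2 = 88, Σr·r = 88, Σr = 14, Σ1 = 5.
And Σr^2·q = 2863, Σr·q = 441, Σq = 80.
So XᵀX·[α, β, γ]ᵀ = Xᵀq: [[3124, 488, 88]; [488, 88, 14]; [88, 14, 5]]·[α, β, γ]ᵀ = [2863, 441, 80]ᵀ.
Row-reducing yields α = 23221/23124, β = -12137/23124, γ = -787/3854.

α = 1.0042, β = -0.5249, γ = -0.2042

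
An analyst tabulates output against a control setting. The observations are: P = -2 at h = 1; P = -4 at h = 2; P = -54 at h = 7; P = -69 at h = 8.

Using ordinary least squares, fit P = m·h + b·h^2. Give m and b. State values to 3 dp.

Normal-equation sums: Σh·h = 118, Σh·h^2 = 864, Σh^2·h^2 = 6514.
Right-hand side: Σh·P = -940, Σh^2·P = -7080.
det = 118·6514 − 864² = 22156.
m = ((-940)·6514 − 864·(-7080))/22156 = -1510/5539; b = (118·(-7080) − 864·(-940))/22156 = -5820/5539.

m = -0.273, b = -1.051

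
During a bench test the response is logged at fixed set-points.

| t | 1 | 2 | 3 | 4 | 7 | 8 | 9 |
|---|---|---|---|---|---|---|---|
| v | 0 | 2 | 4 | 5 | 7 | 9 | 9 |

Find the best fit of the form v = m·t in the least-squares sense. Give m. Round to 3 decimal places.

m = 1.063

Normal-equation sums: Σt·t = 224.
And Σt·v = 238.
m = 238/224 = 1.0625.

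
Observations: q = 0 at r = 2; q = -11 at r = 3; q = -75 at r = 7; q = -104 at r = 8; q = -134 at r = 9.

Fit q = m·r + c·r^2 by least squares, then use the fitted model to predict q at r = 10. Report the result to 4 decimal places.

With design matrix A, AᵀA = [[207, 1619]; [1619, 13155]] and Aᵀq = [-2596, -21284]ᵀ.
det = 207·13155 − 1619² = 101924.
m = ((-2596)·13155 − 1619·(-21284))/101924 = 77104/25481; c = (207·(-21284) − 1619·(-2596))/101924 = -50716/25481.
At r = 10: q̂ = (77104/25481)·(10) + (-50716/25481)·(100) = -4300560/25481.

q̂ = -168.7752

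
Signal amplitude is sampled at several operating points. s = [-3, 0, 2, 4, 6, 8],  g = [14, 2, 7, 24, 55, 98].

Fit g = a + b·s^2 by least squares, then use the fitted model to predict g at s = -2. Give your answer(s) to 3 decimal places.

Forming XᵀX = [[6, 129]; [129, 5745]] and Xᵀg = [200, 8790]ᵀ gives XᵀX·[a, b]ᵀ = Xᵀg.
Eliminating b: 5745·(row 1) − 129·(row 2) gives 17829·a = 5745·200 − 129·8790 = 15090, so a = 5030/5943.
Then b = (8790 − 129·(5030/5943))/5745 = 8980/5943.
At s = -2: ĝ = (5030/5943)·(1) + (8980/5943)·(4) = 1950/283.

ĝ = 6.890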